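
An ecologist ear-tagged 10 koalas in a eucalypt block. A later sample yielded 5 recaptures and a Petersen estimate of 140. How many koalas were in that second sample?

C = 70

From N = M·C/R: C = N·R / M = 140·5 / 10 = 700 / 10 = 70.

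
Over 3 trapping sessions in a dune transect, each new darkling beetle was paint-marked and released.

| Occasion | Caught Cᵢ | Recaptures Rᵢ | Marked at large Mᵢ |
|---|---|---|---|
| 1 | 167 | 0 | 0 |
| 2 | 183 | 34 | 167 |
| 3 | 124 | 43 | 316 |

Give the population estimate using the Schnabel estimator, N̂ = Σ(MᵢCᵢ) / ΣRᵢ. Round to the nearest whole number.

N ≈ 906

Σ MᵢCᵢ = 0·167 + 167·183 + 316·124 = 0 + 30561 + 39184 = 69745
Σ Rᵢ = 0 + 34 + 43 = 77
N̂ = 69745 / 77 ≈ 905.8 → 906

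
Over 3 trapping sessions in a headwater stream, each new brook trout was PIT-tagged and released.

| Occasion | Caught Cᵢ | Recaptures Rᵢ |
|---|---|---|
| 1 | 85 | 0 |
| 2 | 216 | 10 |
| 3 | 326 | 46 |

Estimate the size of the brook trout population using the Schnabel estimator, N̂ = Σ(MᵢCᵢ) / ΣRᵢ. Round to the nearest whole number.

Marked at large before each occasion: Mᵢ = Σⱼ<ᵢ (Cⱼ − Rⱼ) → M1=0, M2=85, M3=291
Σ MᵢCᵢ = 0·85 + 85·216 + 291·326 = 0 + 18360 + 94866 = 113226
Σ Rᵢ = 0 + 10 + 46 = 56
N̂ = 113226 / 56 ≈ 2021.9 → 2022

N ≈ 2022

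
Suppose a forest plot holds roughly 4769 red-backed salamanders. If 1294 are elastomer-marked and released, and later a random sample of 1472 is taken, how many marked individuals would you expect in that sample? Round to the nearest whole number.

Expected recaptures E[R] = M·C / N.
E[R] = 1294 × 1472 / 4769 = 1904768 / 4769 ≈ 399.4 → 399

expected recaptures ≈ 399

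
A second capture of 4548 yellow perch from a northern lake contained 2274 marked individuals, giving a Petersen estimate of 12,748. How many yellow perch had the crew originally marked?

M = 6374

From N = M·C/R: M = N·R / C = 12748·2274 / 4548 = 28988952 / 4548 = 6374.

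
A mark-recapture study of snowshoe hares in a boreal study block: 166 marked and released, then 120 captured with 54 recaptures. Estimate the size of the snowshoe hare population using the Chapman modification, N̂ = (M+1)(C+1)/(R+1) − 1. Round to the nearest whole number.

N̂ = (166+1)(120+1)/(54+1) − 1 = 167·121/55 − 1
= 20207/55 − 1 ≈ 367.4 − 1 ≈ 366.4 → 366

N ≈ 366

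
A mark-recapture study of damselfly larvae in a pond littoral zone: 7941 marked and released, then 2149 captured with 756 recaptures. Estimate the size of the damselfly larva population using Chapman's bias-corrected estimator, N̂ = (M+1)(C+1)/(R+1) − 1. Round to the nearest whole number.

N̂ = (7941+1)(2149+1)/(756+1) − 1 = 7942·2150/757 − 1
= 17075300/757 − 1 ≈ 22556.5 − 1 ≈ 22555.5 → 22556

N ≈ 22,556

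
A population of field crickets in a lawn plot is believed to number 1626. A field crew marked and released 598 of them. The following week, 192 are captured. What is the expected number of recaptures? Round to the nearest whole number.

Expected recaptures E[R] = M·C / N.
E[R] = 598 × 192 / 1626 = 114816 / 1626 ≈ 70.6 → 71

expected recaptures ≈ 71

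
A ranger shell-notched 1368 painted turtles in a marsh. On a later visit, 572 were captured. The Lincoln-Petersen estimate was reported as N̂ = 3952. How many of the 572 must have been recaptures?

R = 198

From N = M·C/R: R = M·C / N = 1368·572 / 3952 = 782496 / 3952 = 198.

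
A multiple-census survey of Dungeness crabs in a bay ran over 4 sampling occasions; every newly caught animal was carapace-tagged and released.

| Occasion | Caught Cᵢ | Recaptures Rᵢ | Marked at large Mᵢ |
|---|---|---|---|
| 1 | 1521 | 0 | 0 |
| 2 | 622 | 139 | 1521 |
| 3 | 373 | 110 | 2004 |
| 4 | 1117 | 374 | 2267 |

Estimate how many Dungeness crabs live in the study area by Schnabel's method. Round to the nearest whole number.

N ≈ 6783

Σ MᵢCᵢ = 0·1521 + 1521·622 + 2004·373 + 2267·1117 = 0 + 946062 + 747492 + 2532239 = 4225793
Σ Rᵢ = 0 + 139 + 110 + 374 = 623
N̂ = 4225793 / 623 ≈ 6783.0 → 6783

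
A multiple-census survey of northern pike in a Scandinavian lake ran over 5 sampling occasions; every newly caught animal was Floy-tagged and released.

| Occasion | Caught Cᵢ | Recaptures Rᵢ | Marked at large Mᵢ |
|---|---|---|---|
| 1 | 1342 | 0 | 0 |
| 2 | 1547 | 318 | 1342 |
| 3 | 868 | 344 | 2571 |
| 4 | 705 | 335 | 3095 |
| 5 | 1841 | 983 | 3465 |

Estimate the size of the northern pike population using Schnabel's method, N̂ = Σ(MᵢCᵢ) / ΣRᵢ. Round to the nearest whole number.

N ≈ 6499

Σ MᵢCᵢ = 0·1342 + 1342·1547 + 2571·868 + 3095·705 + 3465·1841 = 0 + 2076074 + 2231628 + 2181975 + 6379065 = 12868742
Σ Rᵢ = 0 + 318 + 344 + 335 + 983 = 1980
N̂ = 12868742 / 1980 ≈ 6499.4 → 6499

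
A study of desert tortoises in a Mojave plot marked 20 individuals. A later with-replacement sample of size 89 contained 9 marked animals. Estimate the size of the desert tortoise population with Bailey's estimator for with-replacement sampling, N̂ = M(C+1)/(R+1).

N̂ = 20·(89+1)/(9+1) = 20·90/10 = 1800/10 = 180

N = 180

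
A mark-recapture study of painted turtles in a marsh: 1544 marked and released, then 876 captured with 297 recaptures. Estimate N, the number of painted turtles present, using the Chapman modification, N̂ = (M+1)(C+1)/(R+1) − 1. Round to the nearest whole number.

N̂ = (1544+1)(876+1)/(297+1) − 1 = 1545·877/298 − 1
= 1354965/298 − 1 ≈ 4546.9 − 1 ≈ 4545.9 → 4546

N ≈ 4546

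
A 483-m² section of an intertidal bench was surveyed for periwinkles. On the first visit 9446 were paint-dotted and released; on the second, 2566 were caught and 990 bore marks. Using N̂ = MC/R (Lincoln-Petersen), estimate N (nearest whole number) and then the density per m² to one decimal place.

density ≈ 50.7 periwinkles per m²

N̂ = 9446·2566/990 = 24238436/990 ≈ 24483.3 → 24483
Density = N̂ / area = 24483 / 483 ≈ 50.69 → 50.7 per m²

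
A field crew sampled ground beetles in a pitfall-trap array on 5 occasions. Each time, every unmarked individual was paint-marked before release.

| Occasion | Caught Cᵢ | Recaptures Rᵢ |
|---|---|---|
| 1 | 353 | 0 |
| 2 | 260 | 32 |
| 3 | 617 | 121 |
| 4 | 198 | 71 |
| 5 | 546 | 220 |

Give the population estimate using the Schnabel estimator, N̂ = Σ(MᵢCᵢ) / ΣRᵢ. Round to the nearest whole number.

N ≈ 2975

Marked at large before each occasion: Mᵢ = Σⱼ<ᵢ (Cⱼ − Rⱼ) → M1=0, M2=353, M3=581, M4=1077, M5=1204
Σ MᵢCᵢ = 0·353 + 353·260 + 581·617 + 1077·198 + 1204·546 = 0 + 91780 + 358477 + 213246 + 657384 = 1320887
Σ Rᵢ = 0 + 32 + 121 + 71 + 220 = 444
N̂ = 1320887 / 444 ≈ 2975.0 → 2975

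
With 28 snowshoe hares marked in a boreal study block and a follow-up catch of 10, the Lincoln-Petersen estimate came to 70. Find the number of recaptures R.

From N = M·C/R: R = M·C / N = 28·10 / 70 = 280 / 70 = 4.

R = 4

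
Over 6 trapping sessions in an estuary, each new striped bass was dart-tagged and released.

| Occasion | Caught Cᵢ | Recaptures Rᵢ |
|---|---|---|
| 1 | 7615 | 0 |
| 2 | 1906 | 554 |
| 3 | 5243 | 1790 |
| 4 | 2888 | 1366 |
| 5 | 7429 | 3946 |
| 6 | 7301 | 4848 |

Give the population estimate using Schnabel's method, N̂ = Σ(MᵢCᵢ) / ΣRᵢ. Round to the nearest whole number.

Marked at large before each occasion: Mᵢ = Σⱼ<ᵢ (Cⱼ − Rⱼ) → M1=0, M2=7615, M3=8967, M4=12420, M5=13942, M6=17425
Σ MᵢCᵢ = 0·7615 + 7615·1906 + 8967·5243 + 12420·2888 + 13942·7429 + 17425·7301 = 0 + 14514190 + 47013981 + 35868960 + 103575118 + 127219925 = 328192174
Σ Rᵢ = 0 + 554 + 1790 + 1366 + 3946 + 4848 = 12504
N̂ = 328192174 / 12504 ≈ 26247.0 → 26247

N ≈ 26,247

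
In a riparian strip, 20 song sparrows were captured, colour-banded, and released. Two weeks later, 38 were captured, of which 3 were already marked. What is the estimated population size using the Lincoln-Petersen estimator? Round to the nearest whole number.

N ≈ 253

N = (20 × 38) / 3 = 760 / 3 ≈ 253.3 → 253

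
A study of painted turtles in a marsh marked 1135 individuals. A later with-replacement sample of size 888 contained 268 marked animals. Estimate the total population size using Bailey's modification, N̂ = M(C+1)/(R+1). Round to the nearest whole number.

N ≈ 3751

N̂ = 1135·(888+1)/(268+1) = 1135·889/269 = 1009015/269 ≈ 3751.0 → 3751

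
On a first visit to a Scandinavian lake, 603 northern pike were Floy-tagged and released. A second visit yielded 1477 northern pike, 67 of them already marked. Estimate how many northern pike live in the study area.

N = (603 × 1477) / 67 = 890631 / 67 = 13293

N = 13,293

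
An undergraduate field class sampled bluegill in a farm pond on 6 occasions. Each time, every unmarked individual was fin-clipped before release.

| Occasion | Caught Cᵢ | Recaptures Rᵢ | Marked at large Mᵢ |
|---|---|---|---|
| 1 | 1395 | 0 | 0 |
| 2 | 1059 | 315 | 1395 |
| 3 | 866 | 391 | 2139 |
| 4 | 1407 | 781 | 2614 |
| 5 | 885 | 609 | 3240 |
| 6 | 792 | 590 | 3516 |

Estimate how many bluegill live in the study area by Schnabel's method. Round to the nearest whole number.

N ≈ 4713

Σ MᵢCᵢ = 0·1395 + 1395·1059 + 2139·866 + 2614·1407 + 3240·885 + 3516·792 = 0 + 1477305 + 1852374 + 3677898 + 2867400 + 2784672 = 12659649
Σ Rᵢ = 0 + 315 + 391 + 781 + 609 + 590 = 2686
N̂ = 12659649 / 2686 ≈ 4713.2 → 4713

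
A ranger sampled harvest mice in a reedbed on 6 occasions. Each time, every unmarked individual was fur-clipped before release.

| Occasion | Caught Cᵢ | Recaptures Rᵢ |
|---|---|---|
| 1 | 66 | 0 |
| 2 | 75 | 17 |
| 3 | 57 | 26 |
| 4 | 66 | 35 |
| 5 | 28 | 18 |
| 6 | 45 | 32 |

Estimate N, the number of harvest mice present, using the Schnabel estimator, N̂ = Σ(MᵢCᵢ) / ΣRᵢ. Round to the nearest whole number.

Marked at large before each occasion: Mᵢ = Σⱼ<ᵢ (Cⱼ − Rⱼ) → M1=0, M2=66, M3=124, M4=155, M5=186, M6=196
Σ MᵢCᵢ = 0·66 + 66·75 + 124·57 + 155·66 + 186·28 + 196·45 = 0 + 4950 + 7068 + 10230 + 5208 + 8820 = 36276
Σ Rᵢ = 0 + 17 + 26 + 35 + 18 + 32 = 128
N̂ = 36276 / 128 ≈ 283.4 → 283

N ≈ 283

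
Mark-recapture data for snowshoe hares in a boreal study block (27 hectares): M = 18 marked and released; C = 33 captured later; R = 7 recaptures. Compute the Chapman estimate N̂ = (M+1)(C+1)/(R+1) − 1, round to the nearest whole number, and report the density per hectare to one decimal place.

density ≈ 3.0 snowshoe hares per hectare

N̂ = 19·34/8 − 1 = 646/8 − 1 ≈ 79.8 → 80
Density = N̂ / area = 80 / 27 ≈ 2.96 → 3.0 per hectare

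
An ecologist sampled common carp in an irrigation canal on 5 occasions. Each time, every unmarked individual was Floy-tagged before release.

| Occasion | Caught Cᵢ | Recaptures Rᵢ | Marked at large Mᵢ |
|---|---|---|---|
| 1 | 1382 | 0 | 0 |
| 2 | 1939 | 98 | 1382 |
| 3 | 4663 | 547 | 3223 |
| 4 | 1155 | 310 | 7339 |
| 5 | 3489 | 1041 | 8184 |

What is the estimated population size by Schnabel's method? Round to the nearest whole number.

Σ MᵢCᵢ = 0·1382 + 1382·1939 + 3223·4663 + 7339·1155 + 8184·3489 = 0 + 2679698 + 15028849 + 8476545 + 28553976 = 54739068
Σ Rᵢ = 0 + 98 + 547 + 310 + 1041 = 1996
N̂ = 54739068 / 1996 ≈ 27424.4 → 27424

N ≈ 27,424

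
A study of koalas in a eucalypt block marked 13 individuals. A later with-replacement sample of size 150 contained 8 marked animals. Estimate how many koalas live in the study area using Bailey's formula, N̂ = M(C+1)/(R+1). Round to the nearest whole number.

N ≈ 218

N̂ = 13·(150+1)/(8+1) = 13·151/9 = 1963/9 ≈ 218.1 → 218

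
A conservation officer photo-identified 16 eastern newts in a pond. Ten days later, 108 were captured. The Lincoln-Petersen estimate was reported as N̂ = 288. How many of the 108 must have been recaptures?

From N = M·C/R: R = M·C / N = 16·108 / 288 = 1728 / 288 = 6.

R = 6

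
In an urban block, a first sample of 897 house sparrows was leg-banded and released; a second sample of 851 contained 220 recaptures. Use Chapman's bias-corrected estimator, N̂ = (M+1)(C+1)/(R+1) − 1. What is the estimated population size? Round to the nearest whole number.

N ≈ 3461

N̂ = (897+1)(851+1)/(220+1) − 1 = 898·852/221 − 1
= 765096/221 − 1 ≈ 3462.0 − 1 ≈ 3461.0 → 3461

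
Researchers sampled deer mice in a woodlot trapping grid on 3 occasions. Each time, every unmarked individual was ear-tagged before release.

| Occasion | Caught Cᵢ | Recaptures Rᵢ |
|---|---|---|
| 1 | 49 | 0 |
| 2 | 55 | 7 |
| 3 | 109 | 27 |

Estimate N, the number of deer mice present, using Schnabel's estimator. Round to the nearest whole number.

N ≈ 390

Marked at large before each occasion: Mᵢ = Σⱼ<ᵢ (Cⱼ − Rⱼ) → M1=0, M2=49, M3=97
Σ MᵢCᵢ = 0·49 + 49·55 + 97·109 = 0 + 2695 + 10573 = 13268
Σ Rᵢ = 0 + 7 + 27 = 34
N̂ = 13268 / 34 ≈ 390.2 → 390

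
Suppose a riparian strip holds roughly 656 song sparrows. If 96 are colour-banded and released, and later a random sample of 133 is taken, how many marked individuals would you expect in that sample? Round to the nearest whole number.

Expected recaptures E[R] = M·C / N.
E[R] = 96 × 133 / 656 = 12768 / 656 ≈ 19.46 → 19

expected recaptures ≈ 19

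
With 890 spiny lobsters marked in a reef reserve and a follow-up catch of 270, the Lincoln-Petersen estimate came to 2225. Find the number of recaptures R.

From N = M·C/R: R = M·C / N = 890·270 / 2225 = 240300 / 2225 = 108.

R = 108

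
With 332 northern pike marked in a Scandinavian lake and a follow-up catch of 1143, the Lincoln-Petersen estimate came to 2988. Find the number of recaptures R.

R = 127

From N = M·C/R: R = M·C / N = 332·1143 / 2988 = 379476 / 2988 = 127.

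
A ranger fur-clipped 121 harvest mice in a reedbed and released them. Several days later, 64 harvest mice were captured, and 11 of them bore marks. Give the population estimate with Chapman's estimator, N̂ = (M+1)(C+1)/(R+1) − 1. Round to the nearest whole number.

N̂ = (121+1)(64+1)/(11+1) − 1 = 122·65/12 − 1
= 7930/12 − 1 ≈ 660.8 − 1 ≈ 659.8 → 660

N ≈ 660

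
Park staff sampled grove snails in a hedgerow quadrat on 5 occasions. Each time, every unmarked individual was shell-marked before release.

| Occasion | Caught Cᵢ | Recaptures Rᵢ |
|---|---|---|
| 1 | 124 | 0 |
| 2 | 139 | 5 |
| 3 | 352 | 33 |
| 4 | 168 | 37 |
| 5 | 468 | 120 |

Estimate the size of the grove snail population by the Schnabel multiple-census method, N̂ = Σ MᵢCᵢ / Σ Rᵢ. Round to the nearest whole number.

N ≈ 2750

Marked at large before each occasion: Mᵢ = Σⱼ<ᵢ (Cⱼ − Rⱼ) → M1=0, M2=124, M3=258, M4=577, M5=708
Σ MᵢCᵢ = 0·124 + 124·139 + 258·352 + 577·168 + 708·468 = 0 + 17236 + 90816 + 96936 + 331344 = 536332
Σ Rᵢ = 0 + 5 + 33 + 37 + 120 = 195
N̂ = 536332 / 195 ≈ 2750.4 → 2750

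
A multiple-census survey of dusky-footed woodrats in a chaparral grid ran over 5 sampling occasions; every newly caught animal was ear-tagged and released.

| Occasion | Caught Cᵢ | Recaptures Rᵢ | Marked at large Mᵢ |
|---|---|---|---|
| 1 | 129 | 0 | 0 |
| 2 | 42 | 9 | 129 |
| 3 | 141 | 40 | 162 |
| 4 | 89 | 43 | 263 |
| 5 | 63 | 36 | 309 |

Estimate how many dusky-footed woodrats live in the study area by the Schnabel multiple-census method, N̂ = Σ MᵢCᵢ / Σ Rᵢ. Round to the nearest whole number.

N ≈ 556

Σ MᵢCᵢ = 0·129 + 129·42 + 162·141 + 263·89 + 309·63 = 0 + 5418 + 22842 + 23407 + 19467 = 71134
Σ Rᵢ = 0 + 9 + 40 + 43 + 36 = 128
N̂ = 71134 / 128 ≈ 555.7 → 556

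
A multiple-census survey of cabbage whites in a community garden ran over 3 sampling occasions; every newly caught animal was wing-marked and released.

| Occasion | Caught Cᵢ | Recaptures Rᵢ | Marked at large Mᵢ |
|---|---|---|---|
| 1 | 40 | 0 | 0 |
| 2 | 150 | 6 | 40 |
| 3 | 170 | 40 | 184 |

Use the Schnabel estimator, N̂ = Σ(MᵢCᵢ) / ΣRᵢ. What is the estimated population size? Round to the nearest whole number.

Σ MᵢCᵢ = 0·40 + 40·150 + 184·170 = 0 + 6000 + 31280 = 37280
Σ Rᵢ = 0 + 6 + 40 = 46
N̂ = 37280 / 46 ≈ 810.4 → 810

N ≈ 810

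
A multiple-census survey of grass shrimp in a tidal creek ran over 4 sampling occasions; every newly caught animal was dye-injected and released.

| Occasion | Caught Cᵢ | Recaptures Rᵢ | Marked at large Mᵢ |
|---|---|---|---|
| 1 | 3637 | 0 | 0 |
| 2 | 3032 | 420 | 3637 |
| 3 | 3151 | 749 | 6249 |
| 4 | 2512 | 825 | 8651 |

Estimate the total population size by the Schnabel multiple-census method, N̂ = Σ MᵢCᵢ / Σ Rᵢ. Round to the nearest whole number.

Σ MᵢCᵢ = 0·3637 + 3637·3032 + 6249·3151 + 8651·2512 = 0 + 11027384 + 19690599 + 21731312 = 52449295
Σ Rᵢ = 0 + 420 + 749 + 825 = 1994
N̂ = 52449295 / 1994 ≈ 26303.6 → 26304

N ≈ 26,304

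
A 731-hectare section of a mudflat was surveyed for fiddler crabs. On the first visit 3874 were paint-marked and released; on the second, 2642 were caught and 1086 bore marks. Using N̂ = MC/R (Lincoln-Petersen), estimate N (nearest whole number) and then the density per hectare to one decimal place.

N̂ = 3874·2642/1086 = 10235108/1086 ≈ 9424.6 → 9425
Density = N̂ / area = 9425 / 731 ≈ 12.89 → 12.9 per hectare

density ≈ 12.9 fiddler crabs per hectare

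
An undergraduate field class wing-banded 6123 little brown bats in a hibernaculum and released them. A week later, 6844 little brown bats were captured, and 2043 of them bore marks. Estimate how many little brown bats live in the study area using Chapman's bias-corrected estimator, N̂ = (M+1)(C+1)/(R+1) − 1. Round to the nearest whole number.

N̂ = (6123+1)(6844+1)/(2043+1) − 1 = 6124·6845/2044 − 1
= 41918780/2044 − 1 ≈ 20508.2 − 1 ≈ 20507.2 → 20507

N ≈ 20,507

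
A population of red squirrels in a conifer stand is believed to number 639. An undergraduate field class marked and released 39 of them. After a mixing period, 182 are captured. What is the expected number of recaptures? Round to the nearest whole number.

The marked fraction of the population is 39/639, so in a sample of 182 expect C·(M/N) marked.
E[R] = 39 × 182 / 639 = 7098 / 639 ≈ 11.1 → 11

expected recaptures ≈ 11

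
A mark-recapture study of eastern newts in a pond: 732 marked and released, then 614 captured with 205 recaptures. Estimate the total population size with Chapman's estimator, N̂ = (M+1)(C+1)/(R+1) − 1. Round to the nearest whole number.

N̂ = (732+1)(614+1)/(205+1) − 1 = 733·615/206 − 1
= 450795/206 − 1 ≈ 2188.3 − 1 ≈ 2187.3 → 2187

N ≈ 2187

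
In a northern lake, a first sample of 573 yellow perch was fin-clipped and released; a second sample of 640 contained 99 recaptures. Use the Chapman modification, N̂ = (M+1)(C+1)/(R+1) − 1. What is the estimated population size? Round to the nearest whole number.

N̂ = (573+1)(640+1)/(99+1) − 1 = 574·641/100 − 1
= 367934/100 − 1 ≈ 3679.3 − 1 ≈ 3678.3 → 3678

N ≈ 3678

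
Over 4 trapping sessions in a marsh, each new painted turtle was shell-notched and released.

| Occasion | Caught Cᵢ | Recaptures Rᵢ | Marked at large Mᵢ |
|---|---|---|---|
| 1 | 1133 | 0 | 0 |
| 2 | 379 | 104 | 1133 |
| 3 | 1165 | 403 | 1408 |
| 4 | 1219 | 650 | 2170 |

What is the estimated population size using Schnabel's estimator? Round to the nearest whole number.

Σ MᵢCᵢ = 0·1133 + 1133·379 + 1408·1165 + 2170·1219 = 0 + 429407 + 1640320 + 2645230 = 4714957
Σ Rᵢ = 0 + 104 + 403 + 650 = 1157
N̂ = 4714957 / 1157 ≈ 4075.2 → 4075

N ≈ 4075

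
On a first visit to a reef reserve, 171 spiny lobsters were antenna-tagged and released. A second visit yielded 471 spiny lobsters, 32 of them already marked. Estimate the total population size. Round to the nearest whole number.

N ≈ 2517

N = (171 × 471) / 32 = 80541 / 32 ≈ 2516.9 → 2517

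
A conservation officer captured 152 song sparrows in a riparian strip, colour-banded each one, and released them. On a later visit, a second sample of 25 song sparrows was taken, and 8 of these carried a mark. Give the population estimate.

If marked individuals mix randomly, R/C ≈ M/N, giving N ≈ M·C/R.
N = (152 × 25) / 8 = 3800 / 8 = 475

N = 475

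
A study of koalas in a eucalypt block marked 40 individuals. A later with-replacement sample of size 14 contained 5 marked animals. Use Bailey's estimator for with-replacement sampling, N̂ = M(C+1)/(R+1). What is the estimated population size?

N = 100

N̂ = 40·(14+1)/(5+1) = 40·15/6 = 600/6 = 100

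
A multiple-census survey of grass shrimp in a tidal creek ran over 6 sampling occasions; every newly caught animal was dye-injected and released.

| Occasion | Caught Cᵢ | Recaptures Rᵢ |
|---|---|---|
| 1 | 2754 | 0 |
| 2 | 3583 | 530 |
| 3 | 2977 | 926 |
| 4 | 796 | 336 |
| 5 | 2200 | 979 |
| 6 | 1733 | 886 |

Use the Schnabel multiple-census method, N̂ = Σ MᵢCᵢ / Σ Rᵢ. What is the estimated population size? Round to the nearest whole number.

Marked at large before each occasion: Mᵢ = Σⱼ<ᵢ (Cⱼ − Rⱼ) → M1=0, M2=2754, M3=5807, M4=7858, M5=8318, M6=9539
Σ MᵢCᵢ = 0·2754 + 2754·3583 + 5807·2977 + 7858·796 + 8318·2200 + 9539·1733 = 0 + 9867582 + 17287439 + 6254968 + 18299600 + 16531087 = 68240676
Σ Rᵢ = 0 + 530 + 926 + 336 + 979 + 886 = 3657
N̂ = 68240676 / 3657 ≈ 18660.3 → 18660

N ≈ 18,660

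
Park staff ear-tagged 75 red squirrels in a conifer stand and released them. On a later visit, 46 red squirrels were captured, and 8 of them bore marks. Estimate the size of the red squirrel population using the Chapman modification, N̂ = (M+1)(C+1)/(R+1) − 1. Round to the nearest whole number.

N ≈ 396

N̂ = (75+1)(46+1)/(8+1) − 1 = 76·47/9 − 1
= 3572/9 − 1 ≈ 396.9 − 1 ≈ 395.9 → 396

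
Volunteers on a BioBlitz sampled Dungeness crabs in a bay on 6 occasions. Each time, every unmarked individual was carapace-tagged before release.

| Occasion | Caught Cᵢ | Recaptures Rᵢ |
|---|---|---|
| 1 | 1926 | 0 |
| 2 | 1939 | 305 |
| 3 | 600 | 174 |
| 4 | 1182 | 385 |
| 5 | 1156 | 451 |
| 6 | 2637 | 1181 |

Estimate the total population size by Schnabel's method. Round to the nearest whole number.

Marked at large before each occasion: Mᵢ = Σⱼ<ᵢ (Cⱼ − Rⱼ) → M1=0, M2=1926, M3=3560, M4=3986, M5=4783, M6=5488
Σ MᵢCᵢ = 0·1926 + 1926·1939 + 3560·600 + 3986·1182 + 4783·1156 + 5488·2637 = 0 + 3734514 + 2136000 + 4711452 + 5529148 + 14471856 = 30582970
Σ Rᵢ = 0 + 305 + 174 + 385 + 451 + 1181 = 2496
N̂ = 30582970 / 2496 ≈ 12252.8 → 12253

N ≈ 12,253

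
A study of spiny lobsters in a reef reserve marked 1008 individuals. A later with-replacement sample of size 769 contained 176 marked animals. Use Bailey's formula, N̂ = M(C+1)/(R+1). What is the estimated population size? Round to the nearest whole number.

N̂ = 1008·(769+1)/(176+1) = 1008·770/177 = 776160/177 ≈ 4385.1 → 4385

N ≈ 4385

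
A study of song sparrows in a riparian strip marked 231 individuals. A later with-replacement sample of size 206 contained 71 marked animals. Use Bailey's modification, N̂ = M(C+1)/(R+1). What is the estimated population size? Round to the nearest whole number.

N̂ = 231·(206+1)/(71+1) = 231·207/72 = 47817/72 ≈ 664.1 → 664

N ≈ 664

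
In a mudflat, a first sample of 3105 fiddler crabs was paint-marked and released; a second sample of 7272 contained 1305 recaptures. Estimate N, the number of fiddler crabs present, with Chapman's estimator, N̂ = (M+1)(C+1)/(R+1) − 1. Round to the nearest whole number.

N ≈ 17,296

N̂ = (3105+1)(7272+1)/(1305+1) − 1 = 3106·7273/1306 − 1
= 22589938/1306 − 1 ≈ 17297.0 − 1 ≈ 17296.0 → 17296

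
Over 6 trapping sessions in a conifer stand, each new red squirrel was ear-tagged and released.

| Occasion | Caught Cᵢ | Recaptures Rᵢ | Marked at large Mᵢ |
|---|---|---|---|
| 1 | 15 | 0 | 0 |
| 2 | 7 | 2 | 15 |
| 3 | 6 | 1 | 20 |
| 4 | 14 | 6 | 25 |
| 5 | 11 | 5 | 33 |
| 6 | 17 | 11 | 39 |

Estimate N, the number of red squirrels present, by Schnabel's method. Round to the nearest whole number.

N ≈ 64

Σ MᵢCᵢ = 0·15 + 15·7 + 20·6 + 25·14 + 33·11 + 39·17 = 0 + 105 + 120 + 350 + 363 + 663 = 1601
Σ Rᵢ = 0 + 2 + 1 + 6 + 5 + 11 = 25
N̂ = 1601 / 25 ≈ 64.0 → 64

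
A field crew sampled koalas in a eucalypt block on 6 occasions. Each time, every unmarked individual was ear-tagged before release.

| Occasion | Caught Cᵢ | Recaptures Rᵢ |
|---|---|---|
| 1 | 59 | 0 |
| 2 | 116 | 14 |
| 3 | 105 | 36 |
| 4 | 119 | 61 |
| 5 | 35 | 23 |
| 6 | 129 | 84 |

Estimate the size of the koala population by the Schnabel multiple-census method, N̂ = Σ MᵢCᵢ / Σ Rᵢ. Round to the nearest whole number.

N ≈ 458

Marked at large before each occasion: Mᵢ = Σⱼ<ᵢ (Cⱼ − Rⱼ) → M1=0, M2=59, M3=161, M4=230, M5=288, M6=300
Σ MᵢCᵢ = 0·59 + 59·116 + 161·105 + 230·119 + 288·35 + 300·129 = 0 + 6844 + 16905 + 27370 + 10080 + 38700 = 99899
Σ Rᵢ = 0 + 14 + 36 + 61 + 23 + 84 = 218
N̂ = 99899 / 218 ≈ 458.3 → 458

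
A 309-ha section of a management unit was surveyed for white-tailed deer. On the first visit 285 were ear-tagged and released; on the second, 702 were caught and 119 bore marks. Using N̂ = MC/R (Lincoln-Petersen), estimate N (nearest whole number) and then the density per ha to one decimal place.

N̂ = 285·702/119 = 200070/119 ≈ 1681.3 → 1681
Density = N̂ / area = 1681 / 309 ≈ 5.44 → 5.4 per ha

density ≈ 5.4 white-tailed deer per ha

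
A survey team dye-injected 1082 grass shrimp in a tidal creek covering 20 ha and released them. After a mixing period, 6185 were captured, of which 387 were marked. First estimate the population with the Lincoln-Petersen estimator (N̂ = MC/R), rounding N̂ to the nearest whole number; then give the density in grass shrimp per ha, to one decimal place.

N̂ = 1082·6185/387 = 6692170/387 ≈ 17292.4 → 17292
Density = N̂ / area = 17292 / 20 ≈ 864.60 → 864.6 per ha

density ≈ 864.6 grass shrimp per ha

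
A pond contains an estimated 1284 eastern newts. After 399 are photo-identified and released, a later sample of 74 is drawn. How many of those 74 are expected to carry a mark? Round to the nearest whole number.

Expected recaptures E[R] = M·C / N.
E[R] = 399 × 74 / 1284 = 29526 / 1284 ≈ 23.0 → 23

expected recaptures ≈ 23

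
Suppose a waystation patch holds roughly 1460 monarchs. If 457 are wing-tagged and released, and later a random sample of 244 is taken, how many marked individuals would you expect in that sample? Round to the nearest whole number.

expected recaptures ≈ 76

The marked fraction of the population is 457/1460, so in a sample of 244 expect C·(M/N) marked.
E[R] = 457 × 244 / 1460 = 111508 / 1460 ≈ 76.4 → 76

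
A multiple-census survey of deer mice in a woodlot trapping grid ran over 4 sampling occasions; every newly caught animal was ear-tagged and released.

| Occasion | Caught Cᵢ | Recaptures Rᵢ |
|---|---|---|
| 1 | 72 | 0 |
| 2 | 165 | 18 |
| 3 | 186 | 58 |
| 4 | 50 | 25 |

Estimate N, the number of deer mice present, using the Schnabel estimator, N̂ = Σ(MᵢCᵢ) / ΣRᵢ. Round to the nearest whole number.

N ≈ 693

Marked at large before each occasion: Mᵢ = Σⱼ<ᵢ (Cⱼ − Rⱼ) → M1=0, M2=72, M3=219, M4=347
Σ MᵢCᵢ = 0·72 + 72·165 + 219·186 + 347·50 = 0 + 11880 + 40734 + 17350 = 69964
Σ Rᵢ = 0 + 18 + 58 + 25 = 101
N̂ = 69964 / 101 ≈ 692.7 → 693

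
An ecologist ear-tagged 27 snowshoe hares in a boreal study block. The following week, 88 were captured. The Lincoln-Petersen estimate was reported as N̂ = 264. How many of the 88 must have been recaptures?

R = 9

From N = M·C/R: R = M·C / N = 27·88 / 264 = 2376 / 264 = 9.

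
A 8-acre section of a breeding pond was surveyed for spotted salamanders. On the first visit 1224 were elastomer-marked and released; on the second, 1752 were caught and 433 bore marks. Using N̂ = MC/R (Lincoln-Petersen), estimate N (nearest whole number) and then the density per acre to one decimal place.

density ≈ 619.1 spotted salamanders per acre

N̂ = 1224·1752/433 = 2144448/433 ≈ 4952.5 → 4953
Density = N̂ / area = 4953 / 8 ≈ 619.12 → 619.1 per acre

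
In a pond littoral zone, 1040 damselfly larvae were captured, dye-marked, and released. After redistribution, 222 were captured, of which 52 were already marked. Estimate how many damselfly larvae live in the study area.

N = 4440

The marked fraction in the recapture sample should equal the marked fraction in the population: 52/222 = 1040/N.
N = (1040 × 222) / 52 = 230880 / 52 = 4440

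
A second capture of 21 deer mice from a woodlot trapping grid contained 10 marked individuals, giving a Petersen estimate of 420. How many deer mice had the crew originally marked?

M = 200

From N = M·C/R: M = N·R / C = 420·10 / 21 = 4200 / 21 = 200.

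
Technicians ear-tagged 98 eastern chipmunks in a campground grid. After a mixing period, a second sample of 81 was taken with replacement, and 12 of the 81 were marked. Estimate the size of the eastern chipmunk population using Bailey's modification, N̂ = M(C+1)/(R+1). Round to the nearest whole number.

N ≈ 618

N̂ = 98·(81+1)/(12+1) = 98·82/13 = 8036/13 ≈ 618.2 → 618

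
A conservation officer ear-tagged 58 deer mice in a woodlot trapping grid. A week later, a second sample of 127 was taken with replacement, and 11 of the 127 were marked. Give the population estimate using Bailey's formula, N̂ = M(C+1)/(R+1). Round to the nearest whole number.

N̂ = 58·(127+1)/(11+1) = 58·128/12 = 7424/12 ≈ 618.7 → 619

N ≈ 619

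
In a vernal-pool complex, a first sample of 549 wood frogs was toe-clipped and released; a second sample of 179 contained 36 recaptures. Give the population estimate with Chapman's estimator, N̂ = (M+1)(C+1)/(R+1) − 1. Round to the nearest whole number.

N̂ = (549+1)(179+1)/(36+1) − 1 = 550·180/37 − 1
= 99000/37 − 1 ≈ 2675.7 − 1 ≈ 2674.7 → 2675

N ≈ 2675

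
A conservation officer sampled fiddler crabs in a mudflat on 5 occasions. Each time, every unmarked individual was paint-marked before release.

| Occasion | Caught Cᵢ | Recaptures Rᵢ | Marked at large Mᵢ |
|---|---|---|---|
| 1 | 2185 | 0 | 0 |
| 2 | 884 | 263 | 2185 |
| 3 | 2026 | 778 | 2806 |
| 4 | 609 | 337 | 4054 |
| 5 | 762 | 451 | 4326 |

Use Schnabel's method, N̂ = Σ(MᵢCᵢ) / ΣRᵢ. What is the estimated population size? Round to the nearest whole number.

Σ MᵢCᵢ = 0·2185 + 2185·884 + 2806·2026 + 4054·609 + 4326·762 = 0 + 1931540 + 5684956 + 2468886 + 3296412 = 13381794
Σ Rᵢ = 0 + 263 + 778 + 337 + 451 = 1829
N̂ = 13381794 / 1829 ≈ 7316.45 → 7316

N ≈ 7316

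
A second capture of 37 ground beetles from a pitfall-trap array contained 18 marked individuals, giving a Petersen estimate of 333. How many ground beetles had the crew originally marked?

From N = M·C/R: M = N·R / C = 333·18 / 37 = 5994 / 37 = 162.

M = 162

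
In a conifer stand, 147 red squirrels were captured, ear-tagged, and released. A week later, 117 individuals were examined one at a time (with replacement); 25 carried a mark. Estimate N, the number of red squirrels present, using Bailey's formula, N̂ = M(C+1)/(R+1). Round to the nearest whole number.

N̂ = 147·(117+1)/(25+1) = 147·118/26 = 17346/26 ≈ 667.2 → 667

N ≈ 667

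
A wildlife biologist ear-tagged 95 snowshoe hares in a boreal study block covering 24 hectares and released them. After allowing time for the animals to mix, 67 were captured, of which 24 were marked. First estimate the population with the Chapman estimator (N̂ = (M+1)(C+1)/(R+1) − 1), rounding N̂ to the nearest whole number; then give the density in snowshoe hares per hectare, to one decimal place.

N̂ = 96·68/25 − 1 = 6528/25 − 1 ≈ 260.1 → 260
Density = N̂ / area = 260 / 24 ≈ 10.83 → 10.8 per hectare

density ≈ 10.8 snowshoe hares per hectare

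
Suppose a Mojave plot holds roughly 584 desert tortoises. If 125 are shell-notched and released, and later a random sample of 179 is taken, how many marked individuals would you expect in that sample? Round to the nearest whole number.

Expected recaptures E[R] = M·C / N.
E[R] = 125 × 179 / 584 = 22375 / 584 ≈ 38.3 → 38

expected recaptures ≈ 38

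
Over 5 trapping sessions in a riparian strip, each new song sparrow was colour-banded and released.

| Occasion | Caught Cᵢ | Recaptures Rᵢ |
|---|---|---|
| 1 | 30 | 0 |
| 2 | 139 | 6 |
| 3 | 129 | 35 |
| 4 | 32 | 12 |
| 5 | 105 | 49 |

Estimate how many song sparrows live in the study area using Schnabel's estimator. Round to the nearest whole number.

Marked at large before each occasion: Mᵢ = Σⱼ<ᵢ (Cⱼ − Rⱼ) → M1=0, M2=30, M3=163, M4=257, M5=277
Σ MᵢCᵢ = 0·30 + 30·139 + 163·129 + 257·32 + 277·105 = 0 + 4170 + 21027 + 8224 + 29085 = 62506
Σ Rᵢ = 0 + 6 + 35 + 12 + 49 = 102
N̂ = 62506 / 102 ≈ 612.8 → 613

N ≈ 613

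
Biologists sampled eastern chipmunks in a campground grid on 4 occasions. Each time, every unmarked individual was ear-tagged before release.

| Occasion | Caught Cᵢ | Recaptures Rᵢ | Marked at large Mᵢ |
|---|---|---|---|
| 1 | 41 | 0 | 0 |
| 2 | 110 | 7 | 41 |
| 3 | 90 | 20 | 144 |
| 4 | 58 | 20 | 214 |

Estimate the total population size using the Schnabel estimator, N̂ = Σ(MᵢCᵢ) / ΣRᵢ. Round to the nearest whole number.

N ≈ 636

Σ MᵢCᵢ = 0·41 + 41·110 + 144·90 + 214·58 = 0 + 4510 + 12960 + 12412 = 29882
Σ Rᵢ = 0 + 7 + 20 + 20 = 47
N̂ = 29882 / 47 ≈ 635.8 → 636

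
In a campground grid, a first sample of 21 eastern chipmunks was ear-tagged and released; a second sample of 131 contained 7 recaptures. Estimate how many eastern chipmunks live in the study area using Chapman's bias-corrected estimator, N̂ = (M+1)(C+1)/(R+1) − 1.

N = 362

N̂ = (21+1)(131+1)/(7+1) − 1 = 22·132/8 − 1
= 2904/8 − 1 = 363 − 1 = 362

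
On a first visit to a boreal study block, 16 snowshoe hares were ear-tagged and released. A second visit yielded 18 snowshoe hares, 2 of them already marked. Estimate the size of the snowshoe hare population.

The marked fraction in the recapture sample should equal the marked fraction in the population: 2/18 = 16/N.
N = (16 × 18) / 2 = 288 / 2 = 144

N = 144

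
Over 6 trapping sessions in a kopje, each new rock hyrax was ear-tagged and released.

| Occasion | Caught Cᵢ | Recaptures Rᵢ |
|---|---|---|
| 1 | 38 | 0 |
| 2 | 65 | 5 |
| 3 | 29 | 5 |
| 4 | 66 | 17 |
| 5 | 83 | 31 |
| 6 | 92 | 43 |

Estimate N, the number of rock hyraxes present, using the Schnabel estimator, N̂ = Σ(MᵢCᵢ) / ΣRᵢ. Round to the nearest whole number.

N ≈ 476

Marked at large before each occasion: Mᵢ = Σⱼ<ᵢ (Cⱼ − Rⱼ) → M1=0, M2=38, M3=98, M4=122, M5=171, M6=223
Σ MᵢCᵢ = 0·38 + 38·65 + 98·29 + 122·66 + 171·83 + 223·92 = 0 + 2470 + 2842 + 8052 + 14193 + 20516 = 48073
Σ Rᵢ = 0 + 5 + 5 + 17 + 31 + 43 = 101
N̂ = 48073 / 101 ≈ 476.0 → 476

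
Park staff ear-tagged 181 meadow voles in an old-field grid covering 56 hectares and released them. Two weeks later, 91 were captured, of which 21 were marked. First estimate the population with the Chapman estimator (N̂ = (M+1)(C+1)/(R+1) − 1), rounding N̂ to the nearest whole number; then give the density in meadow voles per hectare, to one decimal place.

N̂ = 182·92/22 − 1 = 16744/22 − 1 ≈ 760.1 → 760
Density = N̂ / area = 760 / 56 ≈ 13.57 → 13.6 per hectare

density ≈ 13.6 meadow voles per hectare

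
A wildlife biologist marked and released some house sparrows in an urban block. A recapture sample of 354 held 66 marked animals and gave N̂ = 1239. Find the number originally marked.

M = 231

From N = M·C/R: M = N·R / C = 1239·66 / 354 = 81774 / 354 = 231.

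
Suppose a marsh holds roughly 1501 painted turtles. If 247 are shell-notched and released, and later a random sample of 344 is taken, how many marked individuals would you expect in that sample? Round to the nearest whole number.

Expected recaptures E[R] = M·C / N.
E[R] = 247 × 344 / 1501 = 84968 / 1501 ≈ 56.6 → 57

expected recaptures ≈ 57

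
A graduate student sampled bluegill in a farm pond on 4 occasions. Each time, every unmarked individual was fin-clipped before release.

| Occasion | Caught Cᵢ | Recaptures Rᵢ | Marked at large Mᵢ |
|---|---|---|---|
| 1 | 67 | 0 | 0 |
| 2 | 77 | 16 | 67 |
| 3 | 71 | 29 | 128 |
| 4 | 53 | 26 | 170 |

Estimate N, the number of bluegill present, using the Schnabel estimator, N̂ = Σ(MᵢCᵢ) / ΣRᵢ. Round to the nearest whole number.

N ≈ 328

Σ MᵢCᵢ = 0·67 + 67·77 + 128·71 + 170·53 = 0 + 5159 + 9088 + 9010 = 23257
Σ Rᵢ = 0 + 16 + 29 + 26 = 71
N̂ = 23257 / 71 ≈ 327.6 → 328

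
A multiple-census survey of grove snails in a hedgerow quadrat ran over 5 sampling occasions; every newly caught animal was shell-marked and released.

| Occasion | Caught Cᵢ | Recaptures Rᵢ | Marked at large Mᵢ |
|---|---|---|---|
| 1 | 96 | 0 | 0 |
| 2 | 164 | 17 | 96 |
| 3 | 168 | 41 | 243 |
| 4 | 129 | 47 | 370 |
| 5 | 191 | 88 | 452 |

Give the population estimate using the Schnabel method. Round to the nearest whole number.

Σ MᵢCᵢ = 0·96 + 96·164 + 243·168 + 370·129 + 452·191 = 0 + 15744 + 40824 + 47730 + 86332 = 190630
Σ Rᵢ = 0 + 17 + 41 + 47 + 88 = 193
N̂ = 190630 / 193 ≈ 987.7 → 988

N ≈ 988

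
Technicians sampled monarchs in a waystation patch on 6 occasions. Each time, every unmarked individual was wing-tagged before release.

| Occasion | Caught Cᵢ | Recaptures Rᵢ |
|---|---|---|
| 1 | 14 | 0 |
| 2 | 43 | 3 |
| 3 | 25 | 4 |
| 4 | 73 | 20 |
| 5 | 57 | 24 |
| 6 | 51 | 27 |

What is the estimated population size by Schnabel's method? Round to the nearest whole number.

Marked at large before each occasion: Mᵢ = Σⱼ<ᵢ (Cⱼ − Rⱼ) → M1=0, M2=14, M3=54, M4=75, M5=128, M6=161
Σ MᵢCᵢ = 0·14 + 14·43 + 54·25 + 75·73 + 128·57 + 161·51 = 0 + 602 + 1350 + 5475 + 7296 + 8211 = 22934
Σ Rᵢ = 0 + 3 + 4 + 20 + 24 + 27 = 78
N̂ = 22934 / 78 ≈ 294.0 → 294

N ≈ 294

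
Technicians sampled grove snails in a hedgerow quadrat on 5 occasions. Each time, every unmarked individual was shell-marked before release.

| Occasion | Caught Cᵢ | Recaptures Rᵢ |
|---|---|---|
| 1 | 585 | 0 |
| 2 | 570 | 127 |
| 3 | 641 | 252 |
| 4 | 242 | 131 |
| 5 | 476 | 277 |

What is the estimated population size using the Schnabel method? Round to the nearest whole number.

Marked at large before each occasion: Mᵢ = Σⱼ<ᵢ (Cⱼ − Rⱼ) → M1=0, M2=585, M3=1028, M4=1417, M5=1528
Σ MᵢCᵢ = 0·585 + 585·570 + 1028·641 + 1417·242 + 1528·476 = 0 + 333450 + 658948 + 342914 + 727328 = 2062640
Σ Rᵢ = 0 + 127 + 252 + 131 + 277 = 787
N̂ = 2062640 / 787 ≈ 2620.9 → 2621

N ≈ 2621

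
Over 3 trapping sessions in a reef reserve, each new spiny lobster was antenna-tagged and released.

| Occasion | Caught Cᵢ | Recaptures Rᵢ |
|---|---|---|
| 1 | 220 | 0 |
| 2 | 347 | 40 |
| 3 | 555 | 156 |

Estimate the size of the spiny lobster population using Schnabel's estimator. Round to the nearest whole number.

Marked at large before each occasion: Mᵢ = Σⱼ<ᵢ (Cⱼ − Rⱼ) → M1=0, M2=220, M3=527
Σ MᵢCᵢ = 0·220 + 220·347 + 527·555 = 0 + 76340 + 292485 = 368825
Σ Rᵢ = 0 + 40 + 156 = 196
N̂ = 368825 / 196 ≈ 1881.8 → 1882

N ≈ 1882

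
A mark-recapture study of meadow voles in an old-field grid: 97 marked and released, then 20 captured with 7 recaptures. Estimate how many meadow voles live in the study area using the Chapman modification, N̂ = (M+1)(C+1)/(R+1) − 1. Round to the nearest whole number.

N ≈ 256

N̂ = (97+1)(20+1)/(7+1) − 1 = 98·21/8 − 1
= 2058/8 − 1 ≈ 257.2 − 1 ≈ 256.2 → 256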